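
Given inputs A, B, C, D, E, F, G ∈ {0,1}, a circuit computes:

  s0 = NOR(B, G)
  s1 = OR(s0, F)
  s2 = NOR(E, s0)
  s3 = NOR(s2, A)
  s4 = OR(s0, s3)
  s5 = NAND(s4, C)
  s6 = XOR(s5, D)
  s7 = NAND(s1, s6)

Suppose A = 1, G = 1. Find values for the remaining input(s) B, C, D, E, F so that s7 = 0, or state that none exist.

B=0, C=1, D=0, E=1, F=1

Check with A = 1, G = 1 and B=0, C=1, D=0, E=1, F=1:
s0 = NOR(B, G) = NOR(0, 1) = 0
s1 = OR(s0, F) = OR(0, 1) = 1
s2 = NOR(E, s0) = NOR(1, 0) = 0
s3 = NOR(s2, A) = NOR(0, 1) = 0
s4 = OR(s0, s3) = OR(0, 0) = 0
s5 = NAND(s4, C) = NAND(0, 1) = 1
s6 = XOR(s5, D) = XOR(1, 0) = 1
s7 = NAND(s1, s6) = NAND(1, 1) = 0
So s7 = 0.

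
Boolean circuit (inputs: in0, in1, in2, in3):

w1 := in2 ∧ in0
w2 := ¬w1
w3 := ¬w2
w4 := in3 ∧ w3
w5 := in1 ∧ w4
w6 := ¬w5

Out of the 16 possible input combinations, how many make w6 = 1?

w6 = ¬w5 must be 1, so w5 = 0.
Enumerating the 16 input combinations, 15 give w6 = 1 and 1 give w6 = 0.

15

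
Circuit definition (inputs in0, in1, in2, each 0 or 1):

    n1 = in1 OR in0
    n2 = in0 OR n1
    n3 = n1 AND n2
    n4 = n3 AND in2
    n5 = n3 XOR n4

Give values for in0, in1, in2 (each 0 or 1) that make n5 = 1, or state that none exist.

n5 = n3 XOR n4 must be 1, so n3 and n4 differ.
Check with in0=1 in1=0 in2=0:
n1 = in1 OR in0 = 0 OR 1 = 1
n2 = in0 OR n1 = 1 OR 1 = 1
n3 = n1 AND n2 = 1 AND 1 = 1
n4 = n3 AND in2 = 1 AND 0 = 0
n5 = n3 XOR n4 = 1 XOR 0 = 1
So n5 = 1 as required.

in0=1 in1=0 in2=0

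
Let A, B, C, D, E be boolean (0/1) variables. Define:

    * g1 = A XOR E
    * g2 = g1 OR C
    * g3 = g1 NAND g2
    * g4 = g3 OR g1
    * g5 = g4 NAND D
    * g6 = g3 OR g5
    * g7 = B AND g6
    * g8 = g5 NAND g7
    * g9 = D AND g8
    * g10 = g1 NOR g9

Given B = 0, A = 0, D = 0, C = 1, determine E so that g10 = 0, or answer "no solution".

E=1

Check with B = 0, A = 0, D = 0, C = 1 and E=1:
g1 = A XOR E = 0 XOR 1 = 1
g2 = g1 OR C = 1 OR 1 = 1
g3 = g1 NAND g2 = 1 NAND 1 = 0
g4 = g3 OR g1 = 0 OR 1 = 1
g5 = g4 NAND D = 1 NAND 0 = 1
g6 = g3 OR g5 = 0 OR 1 = 1
g7 = B AND g6 = 0 AND 1 = 0
g8 = g5 NAND g7 = 1 NAND 0 = 1
g9 = D AND g8 = 0 AND 1 = 0
g10 = g1 NOR g9 = 1 NOR 0 = 0
So g10 = 0.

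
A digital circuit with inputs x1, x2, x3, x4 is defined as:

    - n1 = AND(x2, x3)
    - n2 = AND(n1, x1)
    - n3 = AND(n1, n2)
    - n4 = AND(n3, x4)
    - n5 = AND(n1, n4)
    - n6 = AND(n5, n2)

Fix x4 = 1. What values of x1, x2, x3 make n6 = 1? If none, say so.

x1=1 x2=1 x3=1

n6 = AND(n5, n2) must be 1, so both n5 = 1 and n2 = 1.
Check with x4 = 1 and x1=1, x2=1, x3=1:
n1 = AND(x2, x3) = AND(1, 1) = 1
n2 = AND(n1, x1) = AND(1, 1) = 1
n3 = AND(n1, n2) = AND(1, 1) = 1
n4 = AND(n3, x4) = AND(1, 1) = 1
n5 = AND(n1, n4) = AND(1, 1) = 1
n6 = AND(n5, n2) = AND(1, 1) = 1
So n6 = 1.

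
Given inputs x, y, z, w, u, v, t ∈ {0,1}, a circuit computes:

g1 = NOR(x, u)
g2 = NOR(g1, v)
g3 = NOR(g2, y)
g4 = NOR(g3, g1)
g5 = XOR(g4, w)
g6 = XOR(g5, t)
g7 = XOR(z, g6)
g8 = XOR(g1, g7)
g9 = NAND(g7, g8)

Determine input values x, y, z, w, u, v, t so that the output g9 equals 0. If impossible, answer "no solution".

x=1, y=0, z=1, w=0, u=1, v=0, t=1

g9 = NAND(g7, g8) must be 0, so both g7 = 1 and g8 = 1.
g7 = XOR(z, g6) must be 1, so z and g6 differ.
Check with x=1, y=0, z=1, w=0, u=1, v=0, t=1:
g1 = NOR(x, u) = NOR(1, 1) = 0
g2 = NOR(g1, v) = NOR(0, 0) = 1
g3 = NOR(g2, y) = NOR(1, 0) = 0
g4 = NOR(g3, g1) = NOR(0, 0) = 1
g5 = XOR(g4, w) = XOR(1, 0) = 1
g6 = XOR(g5, t) = XOR(1, 1) = 0
g7 = XOR(z, g6) = XOR(1, 0) = 1
g8 = XOR(g1, g7) = XOR(0, 1) = 1
g9 = NAND(g7, g8) = NAND(1, 1) = 0
So g9 = 0 as required.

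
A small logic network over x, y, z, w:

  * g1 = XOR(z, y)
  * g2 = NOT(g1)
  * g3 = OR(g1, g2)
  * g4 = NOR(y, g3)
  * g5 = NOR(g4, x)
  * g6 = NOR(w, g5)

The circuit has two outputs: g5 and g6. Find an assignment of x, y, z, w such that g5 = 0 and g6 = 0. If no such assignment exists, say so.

Check with x=1, y=1, z=1, w=1:
g1 = XOR(z, y) = XOR(1, 1) = 0
g2 = NOT(g1) = NOT 0 = 1
g3 = OR(g1, g2) = OR(0, 1) = 1
g4 = NOR(y, g3) = NOR(1, 1) = 0
g5 = NOR(g4, x) = NOR(0, 1) = 0
g6 = NOR(w, g5) = NOR(1, 0) = 0
So g5 = 0 and g6 = 0.

x=1, y=1, z=1, w=1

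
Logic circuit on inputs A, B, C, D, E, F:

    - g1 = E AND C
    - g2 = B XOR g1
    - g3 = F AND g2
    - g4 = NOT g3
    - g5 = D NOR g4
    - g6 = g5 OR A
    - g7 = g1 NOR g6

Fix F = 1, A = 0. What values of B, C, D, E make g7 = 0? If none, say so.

B=0 C=1 D=1 E=1

g7 = g1 NOR g6 must be 0, so at least one of g1, g6 is 1.
Check with F = 1, A = 0 and B=0, C=1, D=1, E=1:
g1 = E AND C = 1 AND 1 = 1
g2 = B XOR g1 = 0 XOR 1 = 1
g3 = F AND g2 = 1 AND 1 = 1
g4 = NOT g3 = NOT 1 = 0
g5 = D NOR g4 = 1 NOR 0 = 0
g6 = g5 OR A = 0 OR 0 = 0
g7 = g1 NOR g6 = 1 NOR 0 = 0
So g7 = 0.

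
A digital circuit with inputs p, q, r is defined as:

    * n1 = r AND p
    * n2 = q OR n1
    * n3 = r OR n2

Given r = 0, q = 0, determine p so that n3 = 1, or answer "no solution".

no solution exists

With r = 0, q = 0 fixed, none of the 2 settings of p give n3 = 1.
For example, with p=1:
n1 = r AND p = 0 AND 1 = 0
n2 = q OR n1 = 0 OR 0 = 0
n3 = r OR n2 = 0 OR 0 = 0
giving n3 = 0 ≠ 1.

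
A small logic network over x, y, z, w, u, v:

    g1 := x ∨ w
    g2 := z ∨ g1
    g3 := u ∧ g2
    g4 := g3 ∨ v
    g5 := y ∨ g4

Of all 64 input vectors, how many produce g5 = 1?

g5 = y ∨ g4 must be 1, so at least one of y, g4 is 1.
Enumerating the 64 input combinations, 55 give g5 = 1 and 9 give g5 = 0.

55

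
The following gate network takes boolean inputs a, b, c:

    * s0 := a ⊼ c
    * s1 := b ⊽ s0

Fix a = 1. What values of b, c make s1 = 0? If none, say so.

b=0, c=0

Check with a = 1 and b=0, c=0:
s0 = a ⊼ c = 1 ⊼ 0 = 1
s1 = b ⊽ s0 = 0 ⊽ 1 = 0
So s1 = 0.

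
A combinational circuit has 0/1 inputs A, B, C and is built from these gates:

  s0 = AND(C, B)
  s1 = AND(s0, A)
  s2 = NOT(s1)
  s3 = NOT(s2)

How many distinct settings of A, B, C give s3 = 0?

s3 = NOT(s2) must be 0, so s2 = 1.
s2 = NOT(s1) must be 1, so s1 = 0.
s1 = AND(s0, A) must be 0, so at least one of s0, A is 0.
Enumerating the 8 input combinations, 7 give s3 = 0 and 1 give s3 = 1.

7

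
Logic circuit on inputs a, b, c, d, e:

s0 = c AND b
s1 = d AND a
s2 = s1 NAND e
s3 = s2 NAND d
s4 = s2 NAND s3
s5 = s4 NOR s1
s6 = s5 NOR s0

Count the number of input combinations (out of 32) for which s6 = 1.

s6 = s5 NOR s0 must be 1, so both s5 = 0 and s0 = 0.
s5 = s4 NOR s1 must be 0, so at least one of s4, s1 is 1.
Enumerating the 32 input combinations, 12 give s6 = 1 and 20 give s6 = 0.

12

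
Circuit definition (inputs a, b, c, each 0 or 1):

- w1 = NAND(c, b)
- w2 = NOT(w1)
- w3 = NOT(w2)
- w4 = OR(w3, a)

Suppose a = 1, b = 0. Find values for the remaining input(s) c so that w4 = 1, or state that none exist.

c=1

w4 = OR(w3, a) must be 1, so at least one of w3, a is 1.
Check with a = 1, b = 0 and c=1:
w1 = NAND(c, b) = NAND(1, 0) = 1
w2 = NOT(w1) = NOT 1 = 0
w3 = NOT(w2) = NOT 0 = 1
w4 = OR(w3, a) = OR(1, 1) = 1
So w4 = 1.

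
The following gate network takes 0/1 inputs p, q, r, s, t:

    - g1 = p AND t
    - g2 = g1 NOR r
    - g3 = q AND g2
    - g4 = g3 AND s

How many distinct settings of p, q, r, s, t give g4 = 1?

g4 = g3 AND s must be 1, so both g3 = 1 and s = 1.
g3 = q AND g2 must be 1, so both q = 1 and g2 = 1.
g2 = g1 NOR r must be 1, so both g1 = 0 and r = 0.
Satisfying assignments:
  p=0, q=1, r=0, s=1, t=0
  p=0, q=1, r=0, s=1, t=1
  p=1, q=1, r=0, s=1, t=0

3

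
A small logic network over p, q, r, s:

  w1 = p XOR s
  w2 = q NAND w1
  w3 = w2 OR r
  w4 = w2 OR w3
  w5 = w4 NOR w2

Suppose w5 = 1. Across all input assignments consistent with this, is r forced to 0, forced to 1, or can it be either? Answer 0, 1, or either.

0

w5 = w4 NOR w2 must be 1, so both w4 = 0 and w2 = 0.
w4 = w2 OR w3 must be 0, so both w2 = 0 and w3 = 0.
w2 = q NAND w1 must be 0, so both q = 1 and w1 = 1.
Every assignment with w5 = 1 has r = 0; there are 2 such assignment(s).
  p=0, q=1, r=0, s=1
  p=1, q=1, r=0, s=0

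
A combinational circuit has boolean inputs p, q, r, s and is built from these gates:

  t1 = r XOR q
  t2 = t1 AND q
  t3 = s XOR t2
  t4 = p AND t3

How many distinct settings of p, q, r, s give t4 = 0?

t4 = p AND t3 must be 0, so at least one of p, t3 is 0.
Enumerating the 16 input combinations, 12 give t4 = 0 and 4 give t4 = 1.

12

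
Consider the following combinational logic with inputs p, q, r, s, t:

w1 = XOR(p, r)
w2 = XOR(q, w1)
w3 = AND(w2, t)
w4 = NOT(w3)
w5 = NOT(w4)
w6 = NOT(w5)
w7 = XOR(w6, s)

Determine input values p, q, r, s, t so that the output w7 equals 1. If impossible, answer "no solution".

Check with p=1, q=0, r=1, s=0, t=1:
w1 = XOR(p, r) = XOR(1, 1) = 0
w2 = XOR(q, w1) = XOR(0, 0) = 0
w3 = AND(w2, t) = AND(0, 1) = 0
w4 = NOT(w3) = NOT 0 = 1
w5 = NOT(w4) = NOT 1 = 0
w6 = NOT(w5) = NOT 0 = 1
w7 = XOR(w6, s) = XOR(1, 0) = 1
So w7 = 1 as required.

p=1, q=0, r=1, s=0, t=1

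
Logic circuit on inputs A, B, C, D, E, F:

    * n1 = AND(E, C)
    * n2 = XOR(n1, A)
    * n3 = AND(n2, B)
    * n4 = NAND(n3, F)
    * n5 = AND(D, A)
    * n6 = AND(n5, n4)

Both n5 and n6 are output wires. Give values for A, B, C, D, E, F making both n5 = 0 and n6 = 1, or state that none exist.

no solution exists

Across all 64 input combinations, none give both n5 = 0 and n6 = 1.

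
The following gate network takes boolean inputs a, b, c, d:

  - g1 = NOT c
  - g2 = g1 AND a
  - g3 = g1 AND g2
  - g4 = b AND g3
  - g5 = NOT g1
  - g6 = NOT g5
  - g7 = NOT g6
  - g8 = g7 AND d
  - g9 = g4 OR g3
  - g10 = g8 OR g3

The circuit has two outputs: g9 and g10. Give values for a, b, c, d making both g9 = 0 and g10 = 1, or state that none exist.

Check with a=1, b=0, c=1, d=1:
g1 = NOT c = NOT 1 = 0
g2 = g1 AND a = 0 AND 1 = 0
g3 = g1 AND g2 = 0 AND 0 = 0
g4 = b AND g3 = 0 AND 0 = 0
g5 = NOT g1 = NOT 0 = 1
g6 = NOT g5 = NOT 1 = 0
g7 = NOT g6 = NOT 0 = 1
g8 = g7 AND d = 1 AND 1 = 1
g9 = g4 OR g3 = 0 OR 0 = 0
g10 = g8 OR g3 = 1 OR 0 = 1
So g9 = 0 and g10 = 1.

a=1, b=0, c=1, d=1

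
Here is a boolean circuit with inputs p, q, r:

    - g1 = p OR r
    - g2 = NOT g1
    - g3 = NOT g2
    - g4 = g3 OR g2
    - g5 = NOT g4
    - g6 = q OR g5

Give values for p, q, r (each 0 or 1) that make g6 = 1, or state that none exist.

g6 = q OR g5 must be 1, so at least one of q, g5 is 1.
Check with p=1, q=1, r=0:
g1 = p OR r = 1 OR 0 = 1
g2 = NOT g1 = NOT 1 = 0
g3 = NOT g2 = NOT 0 = 1
g4 = g3 OR g2 = 1 OR 0 = 1
g5 = NOT g4 = NOT 1 = 0
g6 = q OR g5 = 1 OR 0 = 1
So g6 = 1 as required.

p=1, q=1, r=0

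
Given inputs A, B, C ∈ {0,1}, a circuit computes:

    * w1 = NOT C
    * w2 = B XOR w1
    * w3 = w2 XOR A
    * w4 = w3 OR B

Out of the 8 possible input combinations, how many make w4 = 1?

6

w4 = w3 OR B must be 1, so at least one of w3, B is 1.
Satisfying assignments:
  A=0, B=0, C=0
  A=0, B=1, C=0
  A=0, B=1, C=1
  A=1, B=0, C=1
  A=1, B=1, C=0
  A=1, B=1, C=1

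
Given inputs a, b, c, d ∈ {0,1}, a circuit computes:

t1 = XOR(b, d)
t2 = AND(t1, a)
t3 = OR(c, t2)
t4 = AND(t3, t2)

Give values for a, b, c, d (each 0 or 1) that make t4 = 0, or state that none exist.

t4 = AND(t3, t2) must be 0, so at least one of t3, t2 is 0.
Check with a=1, b=1, c=1, d=1:
t1 = XOR(b, d) = XOR(1, 1) = 0
t2 = AND(t1, a) = AND(0, 1) = 0
t3 = OR(c, t2) = OR(1, 0) = 1
t4 = AND(t3, t2) = AND(1, 0) = 0
So t4 = 0 as required.

a=1, b=1, c=1, d=1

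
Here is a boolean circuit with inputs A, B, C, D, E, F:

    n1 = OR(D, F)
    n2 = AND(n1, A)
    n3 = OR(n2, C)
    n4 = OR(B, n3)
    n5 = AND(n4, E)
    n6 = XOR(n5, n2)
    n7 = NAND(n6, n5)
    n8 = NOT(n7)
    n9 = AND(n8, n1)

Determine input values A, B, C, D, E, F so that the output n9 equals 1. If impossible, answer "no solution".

n9 = AND(n8, n1) must be 1, so both n8 = 1 and n1 = 1.
Check with A=0 B=1 C=0 D=0 E=1 F=1:
n1 = OR(D, F) = OR(0, 1) = 1
n2 = AND(n1, A) = AND(1, 0) = 0
n3 = OR(n2, C) = OR(0, 0) = 0
n4 = OR(B, n3) = OR(1, 0) = 1
n5 = AND(n4, E) = AND(1, 1) = 1
n6 = XOR(n5, n2) = XOR(1, 0) = 1
n7 = NAND(n6, n5) = NAND(1, 1) = 0
n8 = NOT(n7) = NOT 0 = 1
n9 = AND(n8, n1) = AND(1, 1) = 1
So n9 = 1 as required.

A=0 B=1 C=0 D=0 E=1 F=1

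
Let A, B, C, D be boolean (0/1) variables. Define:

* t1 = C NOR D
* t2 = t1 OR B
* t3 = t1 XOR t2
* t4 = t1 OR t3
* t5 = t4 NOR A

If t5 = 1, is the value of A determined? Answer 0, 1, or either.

0

t5 = t4 NOR A must be 1, so both t4 = 0 and A = 0.
Every assignment with t5 = 1 has A = 0; there are 3 such assignment(s).
  A=0, B=0, C=0, D=1
  A=0, B=0, C=1, D=0
  A=0, B=0, C=1, D=1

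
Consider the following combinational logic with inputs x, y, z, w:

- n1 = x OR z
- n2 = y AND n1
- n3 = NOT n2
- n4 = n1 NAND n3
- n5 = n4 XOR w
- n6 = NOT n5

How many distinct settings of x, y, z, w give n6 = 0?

n6 = NOT n5 must be 0, so n5 = 1.
n5 = n4 XOR w must be 1, so n4 and w differ.
Enumerating the 16 input combinations, 8 give n6 = 0 and 8 give n6 = 1.

8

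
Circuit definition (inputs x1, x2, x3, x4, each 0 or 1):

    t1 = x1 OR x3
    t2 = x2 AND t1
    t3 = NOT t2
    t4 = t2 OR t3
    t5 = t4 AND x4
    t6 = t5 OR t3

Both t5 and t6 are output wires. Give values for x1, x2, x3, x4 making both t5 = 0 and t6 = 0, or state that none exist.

x1=1, x2=1, x3=0, x4=0

Check with x1=1, x2=1, x3=0, x4=0:
t1 = x1 OR x3 = 1 OR 0 = 1
t2 = x2 AND t1 = 1 AND 1 = 1
t3 = NOT t2 = NOT 1 = 0
t4 = t2 OR t3 = 1 OR 0 = 1
t5 = t4 AND x4 = 1 AND 0 = 0
t6 = t5 OR t3 = 0 OR 0 = 0
So t5 = 0 and t6 = 0.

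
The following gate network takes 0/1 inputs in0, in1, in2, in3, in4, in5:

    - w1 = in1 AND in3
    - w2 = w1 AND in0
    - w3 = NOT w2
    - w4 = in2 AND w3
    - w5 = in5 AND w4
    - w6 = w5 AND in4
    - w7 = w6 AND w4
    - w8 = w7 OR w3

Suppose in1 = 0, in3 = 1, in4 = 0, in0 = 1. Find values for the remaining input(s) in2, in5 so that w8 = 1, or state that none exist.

in2=0, in5=1

Check with in1 = 0, in3 = 1, in4 = 0, in0 = 1 and in2=0, in5=1:
w1 = in1 AND in3 = 0 AND 1 = 0
w2 = w1 AND in0 = 0 AND 1 = 0
w3 = NOT w2 = NOT 0 = 1
w4 = in2 AND w3 = 0 AND 1 = 0
w5 = in5 AND w4 = 1 AND 0 = 0
w6 = w5 AND in4 = 0 AND 0 = 0
w7 = w6 AND w4 = 0 AND 0 = 0
w8 = w7 OR w3 = 0 OR 1 = 1
So w8 = 1.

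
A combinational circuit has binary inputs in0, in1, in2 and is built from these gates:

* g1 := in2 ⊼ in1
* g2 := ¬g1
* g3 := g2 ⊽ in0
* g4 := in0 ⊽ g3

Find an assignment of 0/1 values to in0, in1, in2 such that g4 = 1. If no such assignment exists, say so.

in0=0, in1=1, in2=1

g4 = in0 ⊽ g3 must be 1, so both in0 = 0 and g3 = 0.
g3 = g2 ⊽ in0 must be 0, so at least one of g2, in0 is 1.
Check with in0=0, in1=1, in2=1:
g1 = in2 ⊼ in1 = 1 ⊼ 1 = 0
g2 = ¬g1 = ¬0 = 1
g3 = g2 ⊽ in0 = 1 ⊽ 0 = 0
g4 = in0 ⊽ g3 = 0 ⊽ 0 = 1
So g4 = 1 as required.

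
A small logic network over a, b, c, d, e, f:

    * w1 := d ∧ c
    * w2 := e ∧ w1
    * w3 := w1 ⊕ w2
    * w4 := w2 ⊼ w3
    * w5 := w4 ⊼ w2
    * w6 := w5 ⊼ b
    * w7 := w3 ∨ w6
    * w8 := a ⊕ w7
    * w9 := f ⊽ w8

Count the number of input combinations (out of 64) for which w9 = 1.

w9 = f ⊽ w8 must be 1, so both f = 0 and w8 = 0.
Enumerating the 64 input combinations, 16 give w9 = 1 and 48 give w9 = 0.

16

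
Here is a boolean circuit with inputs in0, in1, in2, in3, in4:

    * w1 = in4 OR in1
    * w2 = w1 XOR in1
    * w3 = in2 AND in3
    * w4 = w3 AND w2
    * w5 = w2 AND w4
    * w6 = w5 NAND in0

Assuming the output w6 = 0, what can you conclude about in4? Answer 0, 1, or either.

w6 = w5 NAND in0 must be 0, so both w5 = 1 and in0 = 1.
w5 = w2 AND w4 must be 1, so both w2 = 1 and w4 = 1.
Every assignment with w6 = 0 has in4 = 1; there are 1 such assignment(s).
  in0=1, in1=0, in2=1, in3=1, in4=1

1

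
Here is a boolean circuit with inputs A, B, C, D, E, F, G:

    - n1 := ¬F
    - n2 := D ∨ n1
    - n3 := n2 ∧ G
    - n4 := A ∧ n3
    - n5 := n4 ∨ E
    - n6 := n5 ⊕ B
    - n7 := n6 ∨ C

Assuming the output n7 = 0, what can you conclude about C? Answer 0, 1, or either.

n7 = n6 ∨ C must be 0, so both n6 = 0 and C = 0.
n6 = n5 ⊕ B must be 0, so n5 and B are equal.
Every assignment with n7 = 0 has C = 0; there are 32 such assignment(s).

0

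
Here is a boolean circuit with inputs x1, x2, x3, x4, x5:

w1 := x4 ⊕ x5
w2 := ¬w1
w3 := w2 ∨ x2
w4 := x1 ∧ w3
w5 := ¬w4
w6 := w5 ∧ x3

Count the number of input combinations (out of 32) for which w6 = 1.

w6 = w5 ∧ x3 must be 1, so both w5 = 1 and x3 = 1.
Enumerating the 32 input combinations, 10 give w6 = 1 and 22 give w6 = 0.

10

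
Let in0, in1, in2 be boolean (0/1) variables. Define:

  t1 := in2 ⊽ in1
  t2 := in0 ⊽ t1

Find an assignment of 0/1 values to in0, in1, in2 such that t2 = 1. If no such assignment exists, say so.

in0=0 in1=0 in2=1

t2 = in0 ⊽ t1 must be 1, so both in0 = 0 and t1 = 0.
Check with in0=0 in1=0 in2=1:
t1 = in2 ⊽ in1 = 1 ⊽ 0 = 0
t2 = in0 ⊽ t1 = 0 ⊽ 0 = 1
So t2 = 1 as required.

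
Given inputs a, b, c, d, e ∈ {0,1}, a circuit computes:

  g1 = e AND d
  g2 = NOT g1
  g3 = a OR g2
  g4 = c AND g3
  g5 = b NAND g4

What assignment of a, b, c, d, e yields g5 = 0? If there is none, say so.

Check with a=0 b=1 c=1 d=1 e=0:
g1 = e AND d = 0 AND 1 = 0
g2 = NOT g1 = NOT 0 = 1
g3 = a OR g2 = 0 OR 1 = 1
g4 = c AND g3 = 1 AND 1 = 1
g5 = b NAND g4 = 1 NAND 1 = 0
So g5 = 0 as required.

a=0 b=1 c=1 d=1 e=0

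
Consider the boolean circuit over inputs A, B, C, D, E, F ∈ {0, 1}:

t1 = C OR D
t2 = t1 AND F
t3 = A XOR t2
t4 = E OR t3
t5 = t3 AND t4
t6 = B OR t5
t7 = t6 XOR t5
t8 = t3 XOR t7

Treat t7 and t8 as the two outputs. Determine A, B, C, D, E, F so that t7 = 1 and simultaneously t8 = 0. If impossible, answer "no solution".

Across all 64 input combinations, none give both t7 = 1 and t8 = 0.

no solution exists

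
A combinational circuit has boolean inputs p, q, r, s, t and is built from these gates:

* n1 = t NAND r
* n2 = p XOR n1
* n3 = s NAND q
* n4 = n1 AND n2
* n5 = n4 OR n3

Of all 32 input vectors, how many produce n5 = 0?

5

n5 = n4 OR n3 must be 0, so both n4 = 0 and n3 = 0.
n4 = n1 AND n2 must be 0, so at least one of n1, n2 is 0.
n3 = s NAND q must be 0, so both s = 1 and q = 1.
Satisfying assignments:
  p=0, q=1, r=1, s=1, t=1
  p=1, q=1, r=0, s=1, t=0
  p=1, q=1, r=0, s=1, t=1
  p=1, q=1, r=1, s=1, t=0
  p=1, q=1, r=1, s=1, t=1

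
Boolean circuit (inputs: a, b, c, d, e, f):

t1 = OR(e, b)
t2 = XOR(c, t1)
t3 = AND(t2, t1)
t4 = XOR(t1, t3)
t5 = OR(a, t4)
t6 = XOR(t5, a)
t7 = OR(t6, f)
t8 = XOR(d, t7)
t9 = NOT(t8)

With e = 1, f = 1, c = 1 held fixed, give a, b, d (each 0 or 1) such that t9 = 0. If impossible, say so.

a=0 b=0 d=0

t9 = NOT(t8) must be 0, so t8 = 1.
Check with e = 1, f = 1, c = 1 and a=0, b=0, d=0:
t1 = OR(e, b) = OR(1, 0) = 1
t2 = XOR(c, t1) = XOR(1, 1) = 0
t3 = AND(t2, t1) = AND(0, 1) = 0
t4 = XOR(t1, t3) = XOR(1, 0) = 1
t5 = OR(a, t4) = OR(0, 1) = 1
t6 = XOR(t5, a) = XOR(1, 0) = 1
t7 = OR(t6, f) = OR(1, 1) = 1
t8 = XOR(d, t7) = XOR(0, 1) = 1
t9 = NOT(t8) = NOT 1 = 0
So t9 = 0.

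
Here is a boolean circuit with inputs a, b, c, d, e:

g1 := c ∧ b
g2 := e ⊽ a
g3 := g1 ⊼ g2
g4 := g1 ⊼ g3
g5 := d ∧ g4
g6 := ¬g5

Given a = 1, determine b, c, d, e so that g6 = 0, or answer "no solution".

b=0, c=0, d=1, e=1

Check with a = 1 and b=0, c=0, d=1, e=1:
g1 = c ∧ b = 0 ∧ 0 = 0
g2 = e ⊽ a = 1 ⊽ 1 = 0
g3 = g1 ⊼ g2 = 0 ⊼ 0 = 1
g4 = g1 ⊼ g3 = 0 ⊼ 1 = 1
g5 = d ∧ g4 = 1 ∧ 1 = 1
g6 = ¬g5 = ¬1 = 0
So g6 = 0.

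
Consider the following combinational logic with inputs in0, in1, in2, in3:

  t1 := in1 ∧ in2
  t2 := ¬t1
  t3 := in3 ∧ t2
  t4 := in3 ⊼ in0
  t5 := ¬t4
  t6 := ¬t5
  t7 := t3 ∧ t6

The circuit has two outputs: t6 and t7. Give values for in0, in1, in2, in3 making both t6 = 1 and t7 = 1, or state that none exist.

in0=0, in1=0, in2=1, in3=1

Check with in0=0, in1=0, in2=1, in3=1:
t1 = in1 ∧ in2 = 0 ∧ 1 = 0
t2 = ¬t1 = ¬0 = 1
t3 = in3 ∧ t2 = 1 ∧ 1 = 1
t4 = in3 ⊼ in0 = 1 ⊼ 0 = 1
t5 = ¬t4 = ¬1 = 0
t6 = ¬t5 = ¬0 = 1
t7 = t3 ∧ t6 = 1 ∧ 1 = 1
So t6 = 1 and t7 = 1.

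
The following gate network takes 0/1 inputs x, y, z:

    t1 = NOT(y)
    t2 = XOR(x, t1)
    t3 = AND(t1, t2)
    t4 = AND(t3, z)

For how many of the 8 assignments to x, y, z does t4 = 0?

t4 = AND(t3, z) must be 0, so at least one of t3, z is 0.
Enumerating the 8 input combinations, 7 give t4 = 0 and 1 give t4 = 1.

7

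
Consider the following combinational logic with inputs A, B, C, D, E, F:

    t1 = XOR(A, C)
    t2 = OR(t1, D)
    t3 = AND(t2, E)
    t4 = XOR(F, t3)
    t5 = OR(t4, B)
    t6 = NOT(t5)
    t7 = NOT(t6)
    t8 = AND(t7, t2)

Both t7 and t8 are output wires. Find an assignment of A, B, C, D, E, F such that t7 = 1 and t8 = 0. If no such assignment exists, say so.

Check with A=0 B=0 C=0 D=0 E=1 F=1:
t1 = XOR(A, C) = XOR(0, 0) = 0
t2 = OR(t1, D) = OR(0, 0) = 0
t3 = AND(t2, E) = AND(0, 1) = 0
t4 = XOR(F, t3) = XOR(1, 0) = 1
t5 = OR(t4, B) = OR(1, 0) = 1
t6 = NOT(t5) = NOT 1 = 0
t7 = NOT(t6) = NOT 0 = 1
t8 = AND(t7, t2) = AND(1, 0) = 0
So t7 = 1 and t8 = 0.

A=0 B=0 C=0 D=0 E=1 F=1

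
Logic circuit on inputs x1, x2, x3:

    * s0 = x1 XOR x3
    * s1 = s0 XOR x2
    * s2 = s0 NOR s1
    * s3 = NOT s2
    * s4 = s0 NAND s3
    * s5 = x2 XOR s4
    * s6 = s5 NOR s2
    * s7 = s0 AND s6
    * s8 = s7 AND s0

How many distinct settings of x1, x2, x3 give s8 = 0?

6

s8 = s7 AND s0 must be 0, so at least one of s7, s0 is 0.
Enumerating the 8 input combinations, 6 give s8 = 0 and 2 give s8 = 1.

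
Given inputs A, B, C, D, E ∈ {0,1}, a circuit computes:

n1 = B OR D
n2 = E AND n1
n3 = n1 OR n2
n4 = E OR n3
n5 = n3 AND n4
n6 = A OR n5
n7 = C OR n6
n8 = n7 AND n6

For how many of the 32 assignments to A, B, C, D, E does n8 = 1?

28

n8 = n7 AND n6 must be 1, so both n7 = 1 and n6 = 1.
n7 = C OR n6 must be 1, so at least one of C, n6 is 1.
n6 = A OR n5 must be 1, so at least one of A, n5 is 1.
Enumerating the 32 input combinations, 28 give n8 = 1 and 4 give n8 = 0.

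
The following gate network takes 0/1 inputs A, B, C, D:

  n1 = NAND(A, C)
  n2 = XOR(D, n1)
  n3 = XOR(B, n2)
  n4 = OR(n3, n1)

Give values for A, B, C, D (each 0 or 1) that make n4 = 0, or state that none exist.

n4 = OR(n3, n1) must be 0, so both n3 = 0 and n1 = 0.
n3 = XOR(B, n2) must be 0, so B and n2 are equal.
n1 = NAND(A, C) must be 0, so both A = 1 and C = 1.
Check with A=1, B=0, C=1, D=0:
n1 = NAND(A, C) = NAND(1, 1) = 0
n2 = XOR(D, n1) = XOR(0, 0) = 0
n3 = XOR(B, n2) = XOR(0, 0) = 0
n4 = OR(n3, n1) = OR(0, 0) = 0
So n4 = 0 as required.

A=1, B=0, C=1, D=0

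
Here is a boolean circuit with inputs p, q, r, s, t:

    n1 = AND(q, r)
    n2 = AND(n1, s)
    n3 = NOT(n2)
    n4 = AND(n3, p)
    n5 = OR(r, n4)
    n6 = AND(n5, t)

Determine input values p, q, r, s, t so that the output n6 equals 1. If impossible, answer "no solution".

p=0, q=0, r=1, s=0, t=1

n6 = AND(n5, t) must be 1, so both n5 = 1 and t = 1.
Check with p=0, q=0, r=1, s=0, t=1:
n1 = AND(q, r) = AND(0, 1) = 0
n2 = AND(n1, s) = AND(0, 0) = 0
n3 = NOT(n2) = NOT 0 = 1
n4 = AND(n3, p) = AND(1, 0) = 0
n5 = OR(r, n4) = OR(1, 0) = 1
n6 = AND(n5, t) = AND(1, 1) = 1
So n6 = 1 as required.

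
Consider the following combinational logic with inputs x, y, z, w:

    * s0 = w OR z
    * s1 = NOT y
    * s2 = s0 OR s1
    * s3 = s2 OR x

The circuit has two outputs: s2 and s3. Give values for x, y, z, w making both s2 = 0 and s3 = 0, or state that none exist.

Check with x=0, y=1, z=0, w=0:
s0 = w OR z = 0 OR 0 = 0
s1 = NOT y = NOT 1 = 0
s2 = s0 OR s1 = 0 OR 0 = 0
s3 = s2 OR x = 0 OR 0 = 0
So s2 = 0 and s3 = 0.

x=0, y=1, z=0, w=0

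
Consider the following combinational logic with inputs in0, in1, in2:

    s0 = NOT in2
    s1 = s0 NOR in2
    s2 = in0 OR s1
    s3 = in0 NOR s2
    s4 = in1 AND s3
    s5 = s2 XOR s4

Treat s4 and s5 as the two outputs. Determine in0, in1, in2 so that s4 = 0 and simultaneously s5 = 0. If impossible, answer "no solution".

in0=0, in1=0, in2=1

Check with in0=0, in1=0, in2=1:
s0 = NOT in2 = NOT 1 = 0
s1 = s0 NOR in2 = 0 NOR 1 = 0
s2 = in0 OR s1 = 0 OR 0 = 0
s3 = in0 NOR s2 = 0 NOR 0 = 1
s4 = in1 AND s3 = 0 AND 1 = 0
s5 = s2 XOR s4 = 0 XOR 0 = 0
So s4 = 0 and s5 = 0.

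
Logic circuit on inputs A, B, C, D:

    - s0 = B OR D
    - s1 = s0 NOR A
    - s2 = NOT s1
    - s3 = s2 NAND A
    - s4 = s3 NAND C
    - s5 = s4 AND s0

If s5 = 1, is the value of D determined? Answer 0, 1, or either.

either

Both values of D occur among assignments with s5 = 1:
  D=0: A=0, B=1, C=0, D=0
  D=1: A=0, B=0, C=0, D=1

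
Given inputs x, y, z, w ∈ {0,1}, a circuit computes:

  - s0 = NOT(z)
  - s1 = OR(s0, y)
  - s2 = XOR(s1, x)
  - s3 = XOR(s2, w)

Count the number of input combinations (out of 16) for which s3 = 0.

8

s3 = XOR(s2, w) must be 0, so s2 and w are equal.
Enumerating the 16 input combinations, 8 give s3 = 0 and 8 give s3 = 1.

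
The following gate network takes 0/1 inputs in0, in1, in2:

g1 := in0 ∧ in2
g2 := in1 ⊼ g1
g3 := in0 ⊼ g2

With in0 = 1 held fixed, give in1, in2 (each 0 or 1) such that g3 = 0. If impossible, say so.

g3 = in0 ⊼ g2 must be 0, so both in0 = 1 and g2 = 1.
g2 = in1 ⊼ g1 must be 1, so at least one of in1, g1 is 0.
Check with in0 = 1 and in1=1, in2=0:
g1 = in0 ∧ in2 = 1 ∧ 0 = 0
g2 = in1 ⊼ g1 = 1 ⊼ 0 = 1
g3 = in0 ⊼ g2 = 1 ⊼ 1 = 0
So g3 = 0.

in1=1, in2=0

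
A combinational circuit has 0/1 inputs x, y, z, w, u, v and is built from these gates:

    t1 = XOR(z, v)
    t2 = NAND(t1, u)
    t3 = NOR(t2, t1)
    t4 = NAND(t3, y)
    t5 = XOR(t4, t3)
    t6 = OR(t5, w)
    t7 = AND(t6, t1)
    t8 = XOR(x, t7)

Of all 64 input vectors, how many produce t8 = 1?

t8 = XOR(x, t7) must be 1, so x and t7 differ.
Enumerating the 64 input combinations, 32 give t8 = 1 and 32 give t8 = 0.

32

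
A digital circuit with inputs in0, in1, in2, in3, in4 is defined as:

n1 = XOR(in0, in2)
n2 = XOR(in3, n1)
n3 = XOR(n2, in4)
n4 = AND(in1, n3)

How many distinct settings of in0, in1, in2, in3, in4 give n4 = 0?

n4 = AND(in1, n3) must be 0, so at least one of in1, n3 is 0.
Enumerating the 32 input combinations, 24 give n4 = 0 and 8 give n4 = 1.

24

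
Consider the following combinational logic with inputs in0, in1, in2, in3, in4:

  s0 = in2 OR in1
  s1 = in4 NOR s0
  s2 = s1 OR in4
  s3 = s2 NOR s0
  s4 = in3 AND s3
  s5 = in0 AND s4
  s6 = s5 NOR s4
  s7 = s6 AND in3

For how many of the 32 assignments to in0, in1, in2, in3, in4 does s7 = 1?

16

s7 = s6 AND in3 must be 1, so both s6 = 1 and in3 = 1.
Enumerating the 32 input combinations, 16 give s7 = 1 and 16 give s7 = 0.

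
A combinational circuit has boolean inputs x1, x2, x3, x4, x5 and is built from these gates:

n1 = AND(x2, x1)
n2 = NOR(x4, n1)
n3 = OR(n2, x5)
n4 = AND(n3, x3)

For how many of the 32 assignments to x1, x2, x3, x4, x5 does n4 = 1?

11

n4 = AND(n3, x3) must be 1, so both n3 = 1 and x3 = 1.
n3 = OR(n2, x5) must be 1, so at least one of n2, x5 is 1.
Enumerating the 32 input combinations, 11 give n4 = 1 and 21 give n4 = 0.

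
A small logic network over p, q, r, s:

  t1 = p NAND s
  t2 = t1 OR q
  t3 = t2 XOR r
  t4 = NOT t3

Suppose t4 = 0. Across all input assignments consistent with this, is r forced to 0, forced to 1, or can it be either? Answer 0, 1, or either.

either

Both values of r occur among assignments with t4 = 0:
  r=0: p=0, q=0, r=0, s=0
  r=1: p=1, q=0, r=1, s=1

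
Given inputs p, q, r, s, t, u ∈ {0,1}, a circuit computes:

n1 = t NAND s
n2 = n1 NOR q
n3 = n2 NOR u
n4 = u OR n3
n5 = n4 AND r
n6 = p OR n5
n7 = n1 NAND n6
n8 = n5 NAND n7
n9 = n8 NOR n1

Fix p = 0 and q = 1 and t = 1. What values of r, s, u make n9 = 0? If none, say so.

r=0 s=0 u=1

n9 = n8 NOR n1 must be 0, so at least one of n8, n1 is 1.
Check with p = 0 and q = 1 and t = 1 and r=0, s=0, u=1:
n1 = t NAND s = 1 NAND 0 = 1
n2 = n1 NOR q = 1 NOR 1 = 0
n3 = n2 NOR u = 0 NOR 1 = 0
n4 = u OR n3 = 1 OR 0 = 1
n5 = n4 AND r = 1 AND 0 = 0
n6 = p OR n5 = 0 OR 0 = 0
n7 = n1 NAND n6 = 1 NAND 0 = 1
n8 = n5 NAND n7 = 0 NAND 1 = 1
n9 = n8 NOR n1 = 1 NOR 1 = 0
So n9 = 0.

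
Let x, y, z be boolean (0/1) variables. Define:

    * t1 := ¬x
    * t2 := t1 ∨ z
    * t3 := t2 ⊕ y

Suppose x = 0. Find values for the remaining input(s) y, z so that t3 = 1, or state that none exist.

y=0 z=0

Check with x = 0 and y=0, z=0:
t1 = ¬x = ¬0 = 1
t2 = t1 ∨ z = 1 ∨ 0 = 1
t3 = t2 ⊕ y = 1 ⊕ 0 = 1
So t3 = 1.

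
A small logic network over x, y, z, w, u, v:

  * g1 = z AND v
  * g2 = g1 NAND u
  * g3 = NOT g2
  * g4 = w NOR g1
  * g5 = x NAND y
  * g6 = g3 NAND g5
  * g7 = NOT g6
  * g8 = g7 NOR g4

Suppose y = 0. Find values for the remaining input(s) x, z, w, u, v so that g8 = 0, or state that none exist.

Check with y = 0 and x=1, z=0, w=0, u=1, v=1:
g1 = z AND v = 0 AND 1 = 0
g2 = g1 NAND u = 0 NAND 1 = 1
g3 = NOT g2 = NOT 1 = 0
g4 = w NOR g1 = 0 NOR 0 = 1
g5 = x NAND y = 1 NAND 0 = 1
g6 = g3 NAND g5 = 0 NAND 1 = 1
g7 = NOT g6 = NOT 1 = 0
g8 = g7 NOR g4 = 0 NOR 1 = 0
So g8 = 0.

x=1 z=0 w=0 u=1 v=1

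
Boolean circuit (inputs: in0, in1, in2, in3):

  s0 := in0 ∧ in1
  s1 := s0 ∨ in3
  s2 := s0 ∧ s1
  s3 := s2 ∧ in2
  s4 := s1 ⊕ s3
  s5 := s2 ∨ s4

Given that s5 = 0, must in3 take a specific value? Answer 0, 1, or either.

0

s5 = s2 ∨ s4 must be 0, so both s2 = 0 and s4 = 0.
s2 = s0 ∧ s1 must be 0, so at least one of s0, s1 is 0.
s4 = s1 ⊕ s3 must be 0, so s1 and s3 are equal.
Every assignment with s5 = 0 has in3 = 0; there are 6 such assignment(s).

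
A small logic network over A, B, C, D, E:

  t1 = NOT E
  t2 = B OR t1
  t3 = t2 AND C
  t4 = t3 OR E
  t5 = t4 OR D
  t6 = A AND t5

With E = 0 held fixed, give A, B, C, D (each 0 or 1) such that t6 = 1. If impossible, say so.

A=1 B=0 C=1 D=1

t6 = A AND t5 must be 1, so both A = 1 and t5 = 1.
t5 = t4 OR D must be 1, so at least one of t4, D is 1.
Check with E = 0 and A=1, B=0, C=1, D=1:
t1 = NOT E = NOT 0 = 1
t2 = B OR t1 = 0 OR 1 = 1
t3 = t2 AND C = 1 AND 1 = 1
t4 = t3 OR E = 1 OR 0 = 1
t5 = t4 OR D = 1 OR 1 = 1
t6 = A AND t5 = 1 AND 1 = 1
So t6 = 1.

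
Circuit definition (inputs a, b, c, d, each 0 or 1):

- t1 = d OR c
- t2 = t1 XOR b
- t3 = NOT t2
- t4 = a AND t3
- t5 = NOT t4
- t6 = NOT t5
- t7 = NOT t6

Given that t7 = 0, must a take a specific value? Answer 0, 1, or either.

t7 = NOT t6 must be 0, so t6 = 1.
Every assignment with t7 = 0 has a = 1; there are 4 such assignment(s).
  a=1, b=0, c=0, d=0
  a=1, b=1, c=0, d=1
  a=1, b=1, c=1, d=0
  a=1, b=1, c=1, d=1

1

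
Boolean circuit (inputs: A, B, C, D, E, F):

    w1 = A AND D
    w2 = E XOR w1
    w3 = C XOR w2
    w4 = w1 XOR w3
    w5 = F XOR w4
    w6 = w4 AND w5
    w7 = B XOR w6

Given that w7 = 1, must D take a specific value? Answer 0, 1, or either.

Both values of D occur among assignments with w7 = 1:
  D=0: A=0, B=0, C=0, D=0, E=1, F=0
  D=1: A=0, B=0, C=0, D=1, E=1, F=0

either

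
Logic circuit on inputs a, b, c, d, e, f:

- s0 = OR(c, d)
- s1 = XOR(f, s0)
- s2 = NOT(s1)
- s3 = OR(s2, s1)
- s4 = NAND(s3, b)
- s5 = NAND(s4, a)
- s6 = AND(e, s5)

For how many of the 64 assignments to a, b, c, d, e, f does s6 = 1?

s6 = AND(e, s5) must be 1, so both e = 1 and s5 = 1.
Enumerating the 64 input combinations, 24 give s6 = 1 and 40 give s6 = 0.

24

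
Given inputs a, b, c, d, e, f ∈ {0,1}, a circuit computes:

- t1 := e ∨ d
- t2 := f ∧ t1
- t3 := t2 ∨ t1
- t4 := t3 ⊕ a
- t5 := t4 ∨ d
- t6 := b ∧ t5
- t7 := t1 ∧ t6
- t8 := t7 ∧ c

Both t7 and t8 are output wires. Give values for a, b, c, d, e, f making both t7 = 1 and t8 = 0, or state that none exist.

Check with a=0 b=1 c=0 d=1 e=1 f=1:
t1 = e ∨ d = 1 ∨ 1 = 1
t2 = f ∧ t1 = 1 ∧ 1 = 1
t3 = t2 ∨ t1 = 1 ∨ 1 = 1
t4 = t3 ⊕ a = 1 ⊕ 0 = 1
t5 = t4 ∨ d = 1 ∨ 1 = 1
t6 = b ∧ t5 = 1 ∧ 1 = 1
t7 = t1 ∧ t6 = 1 ∧ 1 = 1
t8 = t7 ∧ c = 1 ∧ 0 = 0
So t7 = 1 and t8 = 0.

a=0 b=1 c=0 d=1 e=1 f=1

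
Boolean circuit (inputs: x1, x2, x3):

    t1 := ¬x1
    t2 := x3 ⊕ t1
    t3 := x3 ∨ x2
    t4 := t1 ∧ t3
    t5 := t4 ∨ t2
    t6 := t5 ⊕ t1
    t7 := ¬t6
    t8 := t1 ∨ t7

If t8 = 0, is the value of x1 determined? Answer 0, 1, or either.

t8 = t1 ∨ t7 must be 0, so both t1 = 0 and t7 = 0.
t1 = ¬x1 must be 0, so x1 = 1.
Every assignment with t8 = 0 has x1 = 1; there are 2 such assignment(s).
  x1=1, x2=0, x3=1
  x1=1, x2=1, x3=1

1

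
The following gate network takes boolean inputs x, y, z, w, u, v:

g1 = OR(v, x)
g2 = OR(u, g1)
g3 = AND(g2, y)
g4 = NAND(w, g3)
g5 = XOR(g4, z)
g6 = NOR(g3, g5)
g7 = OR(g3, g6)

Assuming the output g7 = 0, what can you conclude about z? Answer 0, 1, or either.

g7 = OR(g3, g6) must be 0, so both g3 = 0 and g6 = 0.
Every assignment with g7 = 0 has z = 0; there are 18 such assignment(s).

0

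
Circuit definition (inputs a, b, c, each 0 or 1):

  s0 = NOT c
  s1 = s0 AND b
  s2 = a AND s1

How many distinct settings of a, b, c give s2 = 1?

1

s2 = a AND s1 must be 1, so both a = 1 and s1 = 1.
s1 = s0 AND b must be 1, so both s0 = 1 and b = 1.
s0 = NOT c must be 1, so c = 0.
Satisfying assignments:
  a=1, b=1, c=0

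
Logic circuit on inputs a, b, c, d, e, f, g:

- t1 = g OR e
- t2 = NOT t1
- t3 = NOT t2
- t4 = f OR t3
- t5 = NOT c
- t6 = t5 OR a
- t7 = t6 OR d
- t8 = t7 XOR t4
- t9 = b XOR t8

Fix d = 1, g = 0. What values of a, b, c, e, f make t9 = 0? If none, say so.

Check with d = 1, g = 0 and a=1, b=0, c=1, e=1, f=1:
t1 = g OR e = 0 OR 1 = 1
t2 = NOT t1 = NOT 1 = 0
t3 = NOT t2 = NOT 0 = 1
t4 = f OR t3 = 1 OR 1 = 1
t5 = NOT c = NOT 1 = 0
t6 = t5 OR a = 0 OR 1 = 1
t7 = t6 OR d = 1 OR 1 = 1
t8 = t7 XOR t4 = 1 XOR 1 = 0
t9 = b XOR t8 = 0 XOR 0 = 0
So t9 = 0.

a=1 b=0 c=1 e=1 f=1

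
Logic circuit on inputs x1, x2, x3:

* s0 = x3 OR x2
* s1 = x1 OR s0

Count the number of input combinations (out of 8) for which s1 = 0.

s1 = x1 OR s0 must be 0, so both x1 = 0 and s0 = 0.
s0 = x3 OR x2 must be 0, so both x3 = 0 and x2 = 0.
Satisfying assignments:
  x1=0, x2=0, x3=0

1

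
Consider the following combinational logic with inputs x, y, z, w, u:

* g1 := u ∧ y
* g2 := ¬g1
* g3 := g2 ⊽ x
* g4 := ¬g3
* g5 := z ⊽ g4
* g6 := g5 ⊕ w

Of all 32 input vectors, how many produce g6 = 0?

g6 = g5 ⊕ w must be 0, so g5 and w are equal.
Enumerating the 32 input combinations, 16 give g6 = 0 and 16 give g6 = 1.

16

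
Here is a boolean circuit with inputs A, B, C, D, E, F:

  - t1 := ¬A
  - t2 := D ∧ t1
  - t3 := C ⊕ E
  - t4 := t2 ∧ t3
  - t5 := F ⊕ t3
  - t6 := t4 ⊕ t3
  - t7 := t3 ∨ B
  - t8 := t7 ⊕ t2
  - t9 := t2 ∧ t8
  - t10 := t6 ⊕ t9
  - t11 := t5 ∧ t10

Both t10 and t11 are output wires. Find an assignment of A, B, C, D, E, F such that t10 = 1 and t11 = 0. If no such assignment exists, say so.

A=1, B=1, C=1, D=1, E=0, F=1

Check with A=1, B=1, C=1, D=1, E=0, F=1:
t1 = ¬A = ¬1 = 0
t2 = D ∧ t1 = 1 ∧ 0 = 0
t3 = C ⊕ E = 1 ⊕ 0 = 1
t4 = t2 ∧ t3 = 0 ∧ 1 = 0
t5 = F ⊕ t3 = 1 ⊕ 1 = 0
t6 = t4 ⊕ t3 = 0 ⊕ 1 = 1
t7 = t3 ∨ B = 1 ∨ 1 = 1
t8 = t7 ⊕ t2 = 1 ⊕ 0 = 1
t9 = t2 ∧ t8 = 0 ∧ 1 = 0
t10 = t6 ⊕ t9 = 1 ⊕ 0 = 1
t11 = t5 ∧ t10 = 0 ∧ 1 = 0
So t10 = 1 and t11 = 0.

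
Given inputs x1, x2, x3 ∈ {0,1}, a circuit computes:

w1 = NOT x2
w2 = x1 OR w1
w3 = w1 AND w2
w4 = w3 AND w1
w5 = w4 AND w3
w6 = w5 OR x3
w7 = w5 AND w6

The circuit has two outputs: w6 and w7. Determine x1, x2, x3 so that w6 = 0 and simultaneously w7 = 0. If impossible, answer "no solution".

Check with x1=0, x2=1, x3=0:
w1 = NOT x2 = NOT 1 = 0
w2 = x1 OR w1 = 0 OR 0 = 0
w3 = w1 AND w2 = 0 AND 0 = 0
w4 = w3 AND w1 = 0 AND 0 = 0
w5 = w4 AND w3 = 0 AND 0 = 0
w6 = w5 OR x3 = 0 OR 0 = 0
w7 = w5 AND w6 = 0 AND 0 = 0
So w6 = 0 and w7 = 0.

x1=0, x2=1, x3=0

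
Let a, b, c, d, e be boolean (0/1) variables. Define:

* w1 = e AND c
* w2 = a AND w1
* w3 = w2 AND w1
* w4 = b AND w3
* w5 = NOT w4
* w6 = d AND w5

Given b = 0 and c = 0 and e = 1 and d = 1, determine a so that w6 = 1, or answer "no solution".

a=1

w6 = d AND w5 must be 1, so both d = 1 and w5 = 1.
Check with b = 0 and c = 0 and e = 1 and d = 1 and a=1:
w1 = e AND c = 1 AND 0 = 0
w2 = a AND w1 = 1 AND 0 = 0
w3 = w2 AND w1 = 0 AND 0 = 0
w4 = b AND w3 = 0 AND 0 = 0
w5 = NOT w4 = NOT 0 = 1
w6 = d AND w5 = 1 AND 1 = 1
So w6 = 1.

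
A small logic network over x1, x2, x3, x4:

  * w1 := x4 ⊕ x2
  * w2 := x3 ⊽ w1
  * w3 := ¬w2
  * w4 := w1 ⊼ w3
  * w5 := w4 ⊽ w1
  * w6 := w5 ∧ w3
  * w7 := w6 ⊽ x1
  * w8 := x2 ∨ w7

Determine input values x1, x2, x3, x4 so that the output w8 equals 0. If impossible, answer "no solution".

x1=1, x2=0, x3=1, x4=1

w8 = x2 ∨ w7 must be 0, so both x2 = 0 and w7 = 0.
w7 = w6 ⊽ x1 must be 0, so at least one of w6, x1 is 1.
Check with x1=1, x2=0, x3=1, x4=1:
w1 = x4 ⊕ x2 = 1 ⊕ 0 = 1
w2 = x3 ⊽ w1 = 1 ⊽ 1 = 0
w3 = ¬w2 = ¬0 = 1
w4 = w1 ⊼ w3 = 1 ⊼ 1 = 0
w5 = w4 ⊽ w1 = 0 ⊽ 1 = 0
w6 = w5 ∧ w3 = 0 ∧ 1 = 0
w7 = w6 ⊽ x1 = 0 ⊽ 1 = 0
w8 = x2 ∨ w7 = 0 ∨ 0 = 0
So w8 = 0 as required.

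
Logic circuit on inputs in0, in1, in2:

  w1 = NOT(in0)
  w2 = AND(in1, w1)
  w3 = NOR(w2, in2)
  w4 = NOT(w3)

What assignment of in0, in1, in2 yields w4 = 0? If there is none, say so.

Check with in0=1 in1=0 in2=0:
w1 = NOT(in0) = NOT 1 = 0
w2 = AND(in1, w1) = AND(0, 0) = 0
w3 = NOR(w2, in2) = NOR(0, 0) = 1
w4 = NOT(w3) = NOT 1 = 0
So w4 = 0 as required.

in0=1 in1=0 in2=0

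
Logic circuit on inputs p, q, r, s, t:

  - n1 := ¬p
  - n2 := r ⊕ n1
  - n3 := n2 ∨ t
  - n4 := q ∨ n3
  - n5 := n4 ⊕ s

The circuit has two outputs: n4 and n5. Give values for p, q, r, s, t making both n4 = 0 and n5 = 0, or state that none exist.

p=1, q=0, r=0, s=0, t=0

Check with p=1, q=0, r=0, s=0, t=0:
n1 = ¬p = ¬1 = 0
n2 = r ⊕ n1 = 0 ⊕ 0 = 0
n3 = n2 ∨ t = 0 ∨ 0 = 0
n4 = q ∨ n3 = 0 ∨ 0 = 0
n5 = n4 ⊕ s = 0 ⊕ 0 = 0
So n4 = 0 and n5 = 0.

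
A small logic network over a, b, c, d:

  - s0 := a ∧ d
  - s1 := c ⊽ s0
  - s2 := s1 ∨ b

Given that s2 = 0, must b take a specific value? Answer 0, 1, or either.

s2 = s1 ∨ b must be 0, so both s1 = 0 and b = 0.
s1 = c ⊽ s0 must be 0, so at least one of c, s0 is 1.
Every assignment with s2 = 0 has b = 0; there are 5 such assignment(s).

0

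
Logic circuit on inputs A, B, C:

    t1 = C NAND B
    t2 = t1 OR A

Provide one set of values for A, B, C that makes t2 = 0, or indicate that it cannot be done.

Check with A=0, B=1, C=1:
t1 = C NAND B = 1 NAND 1 = 0
t2 = t1 OR A = 0 OR 0 = 0
So t2 = 0 as required.

A=0, B=1, C=1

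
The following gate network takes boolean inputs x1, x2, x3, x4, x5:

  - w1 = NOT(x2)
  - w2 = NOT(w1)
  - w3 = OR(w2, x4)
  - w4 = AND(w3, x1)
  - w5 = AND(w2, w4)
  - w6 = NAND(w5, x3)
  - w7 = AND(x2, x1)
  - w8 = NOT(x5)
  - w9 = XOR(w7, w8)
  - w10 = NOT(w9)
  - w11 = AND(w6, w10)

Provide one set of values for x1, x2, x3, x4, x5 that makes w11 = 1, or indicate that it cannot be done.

Check with x1=0, x2=0, x3=0, x4=1, x5=1:
w1 = NOT(x2) = NOT 0 = 1
w2 = NOT(w1) = NOT 1 = 0
w3 = OR(w2, x4) = OR(0, 1) = 1
w4 = AND(w3, x1) = AND(1, 0) = 0
w5 = AND(w2, w4) = AND(0, 0) = 0
w6 = NAND(w5, x3) = NAND(0, 0) = 1
w7 = AND(x2, x1) = AND(0, 0) = 0
w8 = NOT(x5) = NOT 1 = 0
w9 = XOR(w7, w8) = XOR(0, 0) = 0
w10 = NOT(w9) = NOT 0 = 1
w11 = AND(w6, w10) = AND(1, 1) = 1
So w11 = 1 as required.

x1=0, x2=0, x3=0, x4=1, x5=1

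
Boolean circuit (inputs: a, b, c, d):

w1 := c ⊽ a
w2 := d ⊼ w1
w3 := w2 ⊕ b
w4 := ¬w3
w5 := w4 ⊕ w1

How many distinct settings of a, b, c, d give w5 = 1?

8

w5 = w4 ⊕ w1 must be 1, so w4 and w1 differ.
Enumerating the 16 input combinations, 8 give w5 = 1 and 8 give w5 = 0.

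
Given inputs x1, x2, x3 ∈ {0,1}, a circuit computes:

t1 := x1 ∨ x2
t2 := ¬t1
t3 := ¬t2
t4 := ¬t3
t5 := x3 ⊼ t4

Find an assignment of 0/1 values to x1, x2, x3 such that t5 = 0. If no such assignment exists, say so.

t5 = x3 ⊼ t4 must be 0, so both x3 = 1 and t4 = 1.
t4 = ¬t3 must be 1, so t3 = 0.
Check with x1=0, x2=0, x3=1:
t1 = x1 ∨ x2 = 0 ∨ 0 = 0
t2 = ¬t1 = ¬0 = 1
t3 = ¬t2 = ¬1 = 0
t4 = ¬t3 = ¬0 = 1
t5 = x3 ⊼ t4 = 1 ⊼ 1 = 0
So t5 = 0 as required.

x1=0, x2=0, x3=1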